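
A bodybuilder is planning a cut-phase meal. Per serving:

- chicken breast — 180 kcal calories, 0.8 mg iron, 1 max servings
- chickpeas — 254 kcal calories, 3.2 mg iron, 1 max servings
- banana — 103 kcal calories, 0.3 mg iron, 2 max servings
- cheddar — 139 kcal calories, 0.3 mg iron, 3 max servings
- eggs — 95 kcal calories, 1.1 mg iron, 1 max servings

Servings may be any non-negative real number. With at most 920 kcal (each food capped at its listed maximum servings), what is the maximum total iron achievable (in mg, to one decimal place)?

6.1 mg

Iron per kcal: chickpeas 0.0126, eggs 0.01158, chicken breast 0.004444, banana 0.002913, cheddar 0.002158.
Take 1 serving of chickpeas: uses 254 kcal, +3.2 mg iron (running total 3.2 mg).
Take 1 serving of eggs: uses 95 kcal, +1.1 mg iron (running total 4.3 mg).
Take 1 serving of chicken breast: uses 180 kcal, +0.8 mg iron (running total 5.1 mg).
Take 2 servings of banana: uses 206 kcal, +0.6 mg iron (running total 5.7 mg).
Take 1.331 servings of cheddar: uses 185 kcal, +0.4 mg iron (running total 6.1 mg).
Greedy by best ratio exhausts the calories allowance optimally: 6.1 mg.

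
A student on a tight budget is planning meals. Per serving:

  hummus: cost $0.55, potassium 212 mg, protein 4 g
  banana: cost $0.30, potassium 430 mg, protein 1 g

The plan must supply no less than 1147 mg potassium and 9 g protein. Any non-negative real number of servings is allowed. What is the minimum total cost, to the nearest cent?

Two binding constraints pin down two serving amounts, so the optimal mix uses at most two foods. The candidates are each food alone (scaled to the tighter of potassium/protein) and each pair with both constraints tight.
hummus only: max(1147/212, 9/4) = 5.41 servings → $2.98.
banana only: max(1147/430, 9/1) = 9 servings → $2.70.
hummus + banana with both tight: 1.806 servings and 1.777 servings → $1.53.
Cheapest feasible corner: $1.53.

$1.53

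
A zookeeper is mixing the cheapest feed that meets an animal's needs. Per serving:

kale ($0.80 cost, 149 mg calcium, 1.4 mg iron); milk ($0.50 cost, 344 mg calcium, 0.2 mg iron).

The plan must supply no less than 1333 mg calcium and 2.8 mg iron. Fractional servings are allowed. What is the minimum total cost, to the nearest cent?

A basic optimal solution has at most two foods positive. Try each food alone and each pair with both targets met exactly.
kale only: max(1333/149, 2.8/1.4) = 8.946 servings → $7.16.
milk only: max(1333/344, 2.8/0.2) = 14 servings → $7.00.
kale + milk with both tight: 1.542 servings and 3.207 servings → $2.84.
The minimum over all feasible corners is $2.84.

$2.84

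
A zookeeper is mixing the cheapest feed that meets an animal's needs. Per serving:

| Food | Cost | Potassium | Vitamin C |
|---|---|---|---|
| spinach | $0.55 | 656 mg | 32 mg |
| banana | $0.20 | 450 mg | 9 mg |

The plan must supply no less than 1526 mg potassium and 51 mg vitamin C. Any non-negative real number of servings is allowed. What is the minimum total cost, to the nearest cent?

$0.96

At the optimum either one food covers both requirements or two foods hit both targets exactly; no other combination can be cheaper.
spinach only: max(1526/656, 51/32) = 2.326 servings → $1.28.
banana only: max(1526/450, 51/9) = 5.667 servings → $1.13.
spinach + banana with both tight: 1.085 servings and 1.81 servings → $0.96.
Cheapest feasible corner: $0.96.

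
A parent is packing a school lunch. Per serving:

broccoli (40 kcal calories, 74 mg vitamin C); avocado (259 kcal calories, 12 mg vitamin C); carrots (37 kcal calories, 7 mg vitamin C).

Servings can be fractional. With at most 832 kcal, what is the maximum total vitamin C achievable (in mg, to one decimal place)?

Vitamin C per kcal: broccoli 1.85, carrots 0.1892, avocado 0.04633.
With no serving limits, spend the whole calories allowance on broccoli: 832 kcal / 40 kcal × 74 mg = 1539.2 mg.

1539.2 mg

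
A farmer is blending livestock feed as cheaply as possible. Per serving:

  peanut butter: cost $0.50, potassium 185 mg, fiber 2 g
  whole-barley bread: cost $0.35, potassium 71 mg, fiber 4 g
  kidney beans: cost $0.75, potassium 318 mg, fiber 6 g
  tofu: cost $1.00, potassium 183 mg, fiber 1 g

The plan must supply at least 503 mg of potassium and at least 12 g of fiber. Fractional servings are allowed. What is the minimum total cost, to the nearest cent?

With two linear requirements the optimum uses one or two foods; enumerate the corners.
peanut butter only: max(503/185, 12/2) = 6 servings → $3.00.
whole-barley bread only: max(503/71, 12/4) = 7.085 servings → $2.48.
kidney beans only: max(503/318, 12/6) = 2 servings → $1.50.
tofu only: max(503/183, 12/1) = 12 servings → $12.00.
peanut butter + whole-barley bread with both tight: 1.94 servings and 2.03 servings → $1.68.
peanut butter + kidney beans: intersection lies outside the first quadrant.
peanut butter + tofu: intersection lies outside the first quadrant.
whole-barley bread + kidney beans with both tight: 0.9433 servings and 1.371 servings → $1.36.
whole-barley bread + tofu with both tight: 2.561 servings and 1.755 servings → $2.65.
kidney beans + tofu: the both-tight solution has a negative serving — not a feasible corner.
So the least-cost plan costs $1.36.

$1.36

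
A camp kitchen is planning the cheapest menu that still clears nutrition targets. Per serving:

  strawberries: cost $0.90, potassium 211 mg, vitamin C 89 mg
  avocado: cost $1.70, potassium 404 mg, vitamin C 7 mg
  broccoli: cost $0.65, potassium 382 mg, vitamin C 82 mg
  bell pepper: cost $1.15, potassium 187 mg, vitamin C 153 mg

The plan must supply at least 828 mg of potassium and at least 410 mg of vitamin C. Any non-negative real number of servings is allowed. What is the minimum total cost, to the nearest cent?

strawberries only: max(828/211, 410/89) = 4.607 servings → $4.15.
avocado only: max(828/404, 410/7) = 58.57 servings → $99.57.
broccoli only: max(828/382, 410/82) = 5 servings → $3.25.
bell pepper only: max(828/187, 410/153) = 4.428 servings → $5.09.
strawberries + avocado with both targets exact would need a negative amount; discard.
strawberries + broccoli with both targets exact would need a negative amount; discard.
strawberries + bell pepper with both tight: 3.198 servings and 0.8196 servings → $3.82.
avocado + broccoli: intersection lies outside the first quadrant.
avocado + bell pepper with both tight: 0.8266 servings and 2.642 servings → $4.44.
broccoli + bell pepper with both tight: 1.16 servings and 2.058 servings → $3.12.
So the least-cost plan costs $3.12.

$3.12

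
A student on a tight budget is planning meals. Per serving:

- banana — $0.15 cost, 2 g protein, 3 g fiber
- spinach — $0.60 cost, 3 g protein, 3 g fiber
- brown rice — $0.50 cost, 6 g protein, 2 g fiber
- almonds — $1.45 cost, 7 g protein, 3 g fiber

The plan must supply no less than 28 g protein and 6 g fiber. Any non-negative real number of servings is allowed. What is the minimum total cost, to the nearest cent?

$2.10

banana only: max(28/2, 6/3) = 14 servings → $2.10.
spinach only: max(28/3, 6/3) = 9.333 servings → $5.60.
brown rice only: max(28/6, 6/2) = 4.667 servings → $2.33.
almonds only: max(28/7, 6/3) = 4 servings → $5.80.
banana + spinach: intersection lies outside the first quadrant.
banana + brown rice with both targets exact would need a negative amount; discard.
banana + almonds with both targets exact would need a negative amount; discard.
spinach + brown rice with both targets exact would need a negative amount; discard.
spinach + almonds with both targets exact would need a negative amount; discard.
brown rice + almonds with both targets exact would need a negative amount; discard.
So the least-cost plan costs $2.10.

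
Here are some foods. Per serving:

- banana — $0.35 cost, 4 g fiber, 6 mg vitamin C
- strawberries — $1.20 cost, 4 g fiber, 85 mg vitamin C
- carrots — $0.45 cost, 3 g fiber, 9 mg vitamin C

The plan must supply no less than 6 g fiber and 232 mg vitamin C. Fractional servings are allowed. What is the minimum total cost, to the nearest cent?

$3.28

A basic optimal solution has at most two foods positive. Try each food alone and each pair with both targets met exactly.
banana only: max(6/4, 232/6) = 38.67 servings → $13.53.
strawberries only: max(6/4, 232/85) = 2.729 servings → $3.28.
carrots only: max(6/3, 232/9) = 25.78 servings → $11.60.
banana + strawberries: intersection lies outside the first quadrant.
banana + carrots: the both-tight solution has a negative serving — not a feasible corner.
strawberries + carrots with both targets exact would need a negative amount; discard.
Cheapest feasible corner: $3.28.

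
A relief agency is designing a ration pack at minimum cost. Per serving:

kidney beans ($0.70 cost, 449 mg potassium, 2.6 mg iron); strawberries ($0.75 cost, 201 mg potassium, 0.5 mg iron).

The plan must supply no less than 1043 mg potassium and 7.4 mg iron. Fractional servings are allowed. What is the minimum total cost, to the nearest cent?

$1.99

An LP optimum is at a vertex; with two nutrient constraints at most two foods are used. Check each candidate.
kidney beans only: max(1043/449, 7.4/2.6) = 2.846 servings → $1.99.
strawberries only: max(1043/201, 7.4/0.5) = 14.8 servings → $11.10.
kidney beans + strawberries: intersection lies outside the first quadrant.
Cheapest feasible corner: $1.99.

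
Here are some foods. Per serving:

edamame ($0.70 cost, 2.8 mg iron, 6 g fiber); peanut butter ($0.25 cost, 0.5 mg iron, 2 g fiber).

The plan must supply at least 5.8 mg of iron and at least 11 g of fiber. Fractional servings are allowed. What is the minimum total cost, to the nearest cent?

With two linear requirements the optimum uses one or two foods; enumerate the corners.
edamame only: max(5.8/2.8, 11/6) = 2.071 servings → $1.45.
peanut butter only: max(5.8/0.5, 11/2) = 11.6 servings → $2.90.
edamame + peanut butter with both targets exact would need a negative amount; discard.
The minimum over all feasible corners is $1.45.

$1.45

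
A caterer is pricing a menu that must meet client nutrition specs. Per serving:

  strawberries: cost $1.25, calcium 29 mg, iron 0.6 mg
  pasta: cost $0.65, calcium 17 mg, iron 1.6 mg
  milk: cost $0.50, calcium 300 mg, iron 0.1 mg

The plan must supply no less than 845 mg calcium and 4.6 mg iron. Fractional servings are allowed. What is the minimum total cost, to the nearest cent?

For a min-cost LP with two ≥-constraints, a basic feasible solution has at most two positive variables.
strawberries only: max(845/29, 4.6/0.6) = 29.14 servings → $36.42.
pasta only: max(845/17, 4.6/1.6) = 49.71 servings → $32.31.
milk only: max(845/300, 4.6/0.1) = 46 servings → $23.00.
strawberries + pasta with both targets exact would need a negative amount; discard.
strawberries + milk with both tight: 7.315 servings and 2.11 servings → $10.20.
pasta + milk with both tight: 2.709 servings and 2.663 servings → $3.09.
The minimum over all feasible corners is $3.09.

$3.09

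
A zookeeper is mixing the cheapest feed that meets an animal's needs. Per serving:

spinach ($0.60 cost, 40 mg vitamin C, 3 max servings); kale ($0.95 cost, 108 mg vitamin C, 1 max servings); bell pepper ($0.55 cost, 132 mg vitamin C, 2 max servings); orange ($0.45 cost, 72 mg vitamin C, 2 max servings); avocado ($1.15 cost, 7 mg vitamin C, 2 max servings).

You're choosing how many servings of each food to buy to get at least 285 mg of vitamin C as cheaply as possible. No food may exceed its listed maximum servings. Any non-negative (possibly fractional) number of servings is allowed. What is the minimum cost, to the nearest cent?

Cost per mg of vitamin C: bell pepper $0.0042, orange $0.0063, kale $0.0088, spinach $0.0150, avocado $0.1643.
Take 2 servings of bell pepper: +264.0 mg vitamin C for $1.10 (total $1.10, still need 21.0 mg).
Take 0.2917 servings of orange: +21.0 mg vitamin C for $0.13 (total $1.23, still need 0.0 mg).
Filling from the cheapest source first is optimal under one linear minimum: $1.23.

$1.23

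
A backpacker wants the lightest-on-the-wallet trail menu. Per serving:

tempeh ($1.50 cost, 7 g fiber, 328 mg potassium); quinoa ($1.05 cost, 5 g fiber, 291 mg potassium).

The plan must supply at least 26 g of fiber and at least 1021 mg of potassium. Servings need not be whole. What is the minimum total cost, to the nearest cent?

An LP optimum is at a vertex; with two nutrient constraints at most two foods are used. Check each candidate.
tempeh only: max(26/7, 1021/328) = 3.714 servings → $5.57.
quinoa only: max(26/5, 1021/291) = 5.2 servings → $5.46.
tempeh + quinoa: the both-tight solution has a negative serving — not a feasible corner.
Cheapest feasible corner: $5.46.

$5.46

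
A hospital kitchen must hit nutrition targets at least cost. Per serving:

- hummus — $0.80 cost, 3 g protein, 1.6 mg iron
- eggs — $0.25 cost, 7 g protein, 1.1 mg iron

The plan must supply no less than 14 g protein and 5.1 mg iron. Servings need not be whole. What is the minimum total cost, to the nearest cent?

Check every corner: each single food scaled to meet both minima, and each pair solved so both constraints bind.
hummus only: max(14/3, 5.1/1.6) = 4.667 servings → $3.73.
eggs only: max(14/7, 5.1/1.1) = 4.636 servings → $1.16.
hummus + eggs with both tight: 2.57 servings and 0.8987 servings → $2.28.
The minimum over all feasible corners is $1.16.

$1.16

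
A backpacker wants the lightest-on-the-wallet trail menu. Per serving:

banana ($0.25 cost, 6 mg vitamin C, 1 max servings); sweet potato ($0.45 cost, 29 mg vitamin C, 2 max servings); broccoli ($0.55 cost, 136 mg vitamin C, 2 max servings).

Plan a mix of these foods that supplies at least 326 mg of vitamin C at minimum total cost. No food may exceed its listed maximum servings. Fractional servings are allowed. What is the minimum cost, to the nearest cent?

$1.94

Cost per mg of vitamin C: broccoli $0.0040, sweet potato $0.0155, banana $0.0417.
Take 2 servings of broccoli: +272.0 mg vitamin C for $1.10 (total $1.10, still need 54.0 mg).
Take 1.862 servings of sweet potato: +54.0 mg vitamin C for $0.84 (total $1.94, still need 0.0 mg).
Greedy by cheapest-per-mg is optimal for a single linear constraint, so the minimum cost is $1.94.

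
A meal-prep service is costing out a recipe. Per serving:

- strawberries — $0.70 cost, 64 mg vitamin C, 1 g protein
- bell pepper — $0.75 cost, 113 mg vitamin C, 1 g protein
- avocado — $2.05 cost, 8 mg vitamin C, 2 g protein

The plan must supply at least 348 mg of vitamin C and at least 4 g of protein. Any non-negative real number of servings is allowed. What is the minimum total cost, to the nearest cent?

The cheapest plan sits at a corner of the feasible region — with two constraints it uses at most two foods.
strawberries only: max(348/64, 4/1) = 5.438 servings → $3.81.
bell pepper only: max(348/113, 4/1) = 4 servings → $3.00.
avocado only: max(348/8, 4/2) = 43.5 servings → $89.17.
strawberries + bell pepper with both tight: 2.122 servings and 1.878 servings → $2.89.
strawberries + avocado with both targets exact would need a negative amount; discard.
bell pepper + avocado with both tight: 3.046 servings and 0.4771 servings → $3.26.
Cheapest feasible corner: $2.89.

$2.89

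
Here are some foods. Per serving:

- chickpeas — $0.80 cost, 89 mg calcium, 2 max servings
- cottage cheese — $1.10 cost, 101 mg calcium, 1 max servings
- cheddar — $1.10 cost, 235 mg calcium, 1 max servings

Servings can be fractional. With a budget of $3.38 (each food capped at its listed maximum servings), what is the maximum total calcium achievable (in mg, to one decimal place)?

475.4 mg

Calcium per dollar: cheddar 213.6, chickpeas 111.2, cottage cheese 91.82.
Take 1 serving of cheddar: spends $1.10, +235.0 mg calcium (running total 235.0 mg).
Take 2 servings of chickpeas: spends $1.60, +178.0 mg calcium (running total 413.0 mg).
Take 0.6182 servings of cottage cheese: spends $0.68, +62.4 mg calcium (running total 475.4 mg).
Filling greedily by calcium-per-dollar is optimal for one linear limit, giving 475.4 mg.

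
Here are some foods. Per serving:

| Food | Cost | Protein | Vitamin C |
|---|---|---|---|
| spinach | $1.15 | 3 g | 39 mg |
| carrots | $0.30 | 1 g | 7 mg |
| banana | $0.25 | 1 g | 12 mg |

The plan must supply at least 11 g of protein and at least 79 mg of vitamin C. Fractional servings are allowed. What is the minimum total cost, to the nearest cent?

Minimising a linear cost over {protein ≥ 11, vitamin C ≥ 79, servings ≥ 0} — the optimum is at a vertex, using one or two foods.
spinach only: max(11/3, 79/39) = 3.667 servings → $4.22.
carrots only: max(11/1, 79/7) = 11.29 servings → $3.39.
banana only: max(11/1, 79/12) = 11 servings → $2.75.
spinach + carrots with both tight: 0.1111 servings and 10.67 servings → $3.33.
spinach + banana: intersection lies outside the first quadrant.
carrots + banana with both tight: 10.6 servings and 0.4 servings → $3.28.
The minimum over all feasible corners is $2.75.

$2.75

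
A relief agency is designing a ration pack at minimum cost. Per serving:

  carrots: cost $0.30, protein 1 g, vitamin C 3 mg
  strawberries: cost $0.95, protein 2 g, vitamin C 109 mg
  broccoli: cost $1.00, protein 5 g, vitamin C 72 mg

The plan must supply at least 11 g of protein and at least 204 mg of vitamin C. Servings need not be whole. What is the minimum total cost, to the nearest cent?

This is a tiny linear program; its minimum lies at a vertex of the feasible set. List the vertices and price them.
carrots only: max(11/1, 204/3) = 68 servings → $20.40.
strawberries only: max(11/2, 204/109) = 5.5 servings → $5.22.
broccoli only: max(11/5, 204/72) = 2.833 servings → $2.83.
carrots + strawberries with both tight: 7.68 servings and 1.66 servings → $3.88.
carrots + broccoli with both targets exact would need a negative amount; discard.
strawberries + broccoli with both tight: 0.5686 servings and 1.973 servings → $2.51.
So the least-cost plan costs $2.51.

$2.51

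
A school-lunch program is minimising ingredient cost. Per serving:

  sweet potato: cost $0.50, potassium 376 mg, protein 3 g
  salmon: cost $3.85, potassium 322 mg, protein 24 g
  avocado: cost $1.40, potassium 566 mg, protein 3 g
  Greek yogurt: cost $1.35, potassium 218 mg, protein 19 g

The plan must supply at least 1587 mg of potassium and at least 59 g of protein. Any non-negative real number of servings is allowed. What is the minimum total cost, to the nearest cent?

$4.96

For a min-cost LP with two ≥-constraints, a basic feasible solution has at most two positive variables.
sweet potato only: max(1587/376, 59/3) = 19.67 servings → $9.83.
salmon only: max(1587/322, 59/24) = 4.929 servings → $18.98.
avocado only: max(1587/566, 59/3) = 19.67 servings → $27.53.
Greek yogurt only: max(1587/218, 59/19) = 7.28 servings → $9.83.
sweet potato + salmon with both tight: 2.369 servings and 2.162 servings → $9.51.
sweet potato + avocado: the both-tight solution has a negative serving — not a feasible corner.
sweet potato + Greek yogurt with both tight: 2.664 servings and 2.685 servings → $4.96.
salmon + avocado with both tight: 2.269 servings and 1.513 servings → $10.85.
salmon + Greek yogurt: intersection lies outside the first quadrant.
avocado + Greek yogurt with both tight: 1.712 servings and 2.835 servings → $6.22.
Cheapest feasible corner: $4.96.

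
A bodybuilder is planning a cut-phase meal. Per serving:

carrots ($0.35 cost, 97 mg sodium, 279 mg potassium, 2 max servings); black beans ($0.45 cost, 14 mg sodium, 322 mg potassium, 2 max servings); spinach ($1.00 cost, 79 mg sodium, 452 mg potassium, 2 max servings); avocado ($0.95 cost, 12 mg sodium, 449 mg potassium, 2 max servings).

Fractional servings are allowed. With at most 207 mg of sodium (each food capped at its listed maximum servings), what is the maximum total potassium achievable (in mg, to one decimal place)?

2428.8 mg

Potassium per mg sodium: avocado 37.42, black beans 23, spinach 5.722, carrots 2.876.
Take 2 servings of avocado: uses 24 mg sodium, +898.0 mg potassium (running total 898.0 mg).
Take 2 servings of black beans: uses 28 mg sodium, +644.0 mg potassium (running total 1542.0 mg).
Take 1.962 servings of spinach: uses 155 mg sodium, +886.8 mg potassium (running total 2428.8 mg).
Greedy by best ratio exhausts the sodium allowance optimally: 2428.8 mg.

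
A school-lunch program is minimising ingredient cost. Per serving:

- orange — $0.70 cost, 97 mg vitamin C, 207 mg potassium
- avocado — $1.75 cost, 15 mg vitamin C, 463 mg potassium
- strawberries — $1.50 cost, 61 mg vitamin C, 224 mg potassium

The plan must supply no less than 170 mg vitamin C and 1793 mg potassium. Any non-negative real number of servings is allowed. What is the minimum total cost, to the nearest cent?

Compare the cost at each extreme point of the feasible region.
orange only: max(170/97, 1793/207) = 8.662 servings → $6.06.
avocado only: max(170/15, 1793/463) = 11.33 servings → $19.83.
strawberries only: max(170/61, 1793/224) = 8.004 servings → $12.01.
orange + avocado with both tight: 1.239 servings and 3.318 servings → $6.67.
orange + strawberries: the both-tight solution has a negative serving — not a feasible corner.
avocado + strawberries with both tight: 2.865 servings and 2.082 servings → $8.14.
So the least-cost plan costs $6.06.

$6.06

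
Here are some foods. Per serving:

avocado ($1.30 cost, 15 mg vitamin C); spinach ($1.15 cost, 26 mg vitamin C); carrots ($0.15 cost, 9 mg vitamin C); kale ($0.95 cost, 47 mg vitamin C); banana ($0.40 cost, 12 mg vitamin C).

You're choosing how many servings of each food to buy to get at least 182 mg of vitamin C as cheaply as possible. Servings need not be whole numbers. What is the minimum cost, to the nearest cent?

Cost per mg of vitamin C: carrots $0.0167, kale $0.0202, banana $0.0333, spinach $0.0442, avocado $0.0867.
With no serving limits, use only carrots: 182 mg / 9 mg = 20.22 servings × $0.15 = $3.03.

$3.03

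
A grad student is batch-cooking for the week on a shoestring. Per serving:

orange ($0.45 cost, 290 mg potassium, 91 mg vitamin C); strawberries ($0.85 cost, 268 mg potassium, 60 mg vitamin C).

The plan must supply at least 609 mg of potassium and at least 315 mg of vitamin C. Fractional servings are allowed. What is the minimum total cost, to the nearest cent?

$1.56

Two binding constraints pin down two serving amounts, so the optimal mix uses at most two foods. The candidates are each food alone (scaled to the tighter of potassium/vitamin C) and each pair with both constraints tight.
orange only: max(609/290, 315/91) = 3.462 servings → $1.56.
strawberries only: max(609/268, 315/60) = 5.25 servings → $4.46.
orange + strawberries with both targets exact would need a negative amount; discard.
Cheapest feasible corner: $1.56.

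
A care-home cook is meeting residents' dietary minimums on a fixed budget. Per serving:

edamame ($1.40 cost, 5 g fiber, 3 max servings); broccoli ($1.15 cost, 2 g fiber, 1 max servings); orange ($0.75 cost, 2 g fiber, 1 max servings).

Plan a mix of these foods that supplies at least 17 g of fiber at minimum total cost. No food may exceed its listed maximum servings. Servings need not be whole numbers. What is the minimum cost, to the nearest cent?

$4.95

Cost per g of fiber: edamame $0.2800, orange $0.3750, broccoli $0.5750.
Take 3 servings of edamame: +15.0 g fiber for $4.20 (total $4.20, still need 2.0 g).
Take 1 serving of orange: +2.0 g fiber for $0.75 (total $4.95, still need 0.0 g).
Greedy by cheapest-per-g is optimal for a single linear constraint, so the minimum cost is $4.95.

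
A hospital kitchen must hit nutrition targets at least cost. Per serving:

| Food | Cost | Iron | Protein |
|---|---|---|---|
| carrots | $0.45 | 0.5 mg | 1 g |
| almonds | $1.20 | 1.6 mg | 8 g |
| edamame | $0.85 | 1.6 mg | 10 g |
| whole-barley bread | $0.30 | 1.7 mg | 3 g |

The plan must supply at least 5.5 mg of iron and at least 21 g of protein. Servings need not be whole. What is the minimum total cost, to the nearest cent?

$1.86

Minimising a linear cost over {iron ≥ 5.5, protein ≥ 21, servings ≥ 0} — the optimum is at a vertex, using one or two foods.
carrots only: max(5.5/0.5, 21/1) = 21 servings → $9.45.
almonds only: max(5.5/1.6, 21/8) = 3.438 servings → $4.12.
edamame only: max(5.5/1.6, 21/10) = 3.438 servings → $2.92.
whole-barley bread only: max(5.5/1.7, 21/3) = 7 servings → $2.10.
carrots + almonds with both tight: 4.333 servings and 2.083 servings → $4.45.
carrots + edamame with both tight: 6.294 servings and 1.471 servings → $4.08.
carrots + whole-barley bread with both targets exact would need a negative amount; discard.
almonds + edamame with both targets exact would need a negative amount; discard.
almonds + whole-barley bread with both tight: 2.182 servings and 1.182 servings → $2.97.
edamame + whole-barley bread with both tight: 1.574 servings and 1.754 servings → $1.86.
The minimum over all feasible corners is $1.86.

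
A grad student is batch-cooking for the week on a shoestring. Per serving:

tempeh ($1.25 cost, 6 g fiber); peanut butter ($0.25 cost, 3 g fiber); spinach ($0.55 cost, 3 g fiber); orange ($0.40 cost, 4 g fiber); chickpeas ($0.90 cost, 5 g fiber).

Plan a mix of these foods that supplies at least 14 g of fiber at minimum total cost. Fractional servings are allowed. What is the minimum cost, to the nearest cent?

Cost per g of fiber: peanut butter $0.0833, orange $0.1000, chickpeas $0.1800, spinach $0.1833, tempeh $0.2083.
With no serving limits, use only peanut butter: 14 g / 3 g = 4.667 servings × $0.25 = $1.17.

$1.17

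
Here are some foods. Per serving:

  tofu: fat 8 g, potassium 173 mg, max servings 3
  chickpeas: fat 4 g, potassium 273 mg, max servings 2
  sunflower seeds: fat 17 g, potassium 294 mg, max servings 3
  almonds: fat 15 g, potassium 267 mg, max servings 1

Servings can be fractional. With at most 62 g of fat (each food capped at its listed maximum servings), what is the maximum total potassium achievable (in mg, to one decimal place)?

1591.4 mg

Potassium per g fat: chickpeas 68.25, tofu 21.62, almonds 17.8, sunflower seeds 17.29.
Take 2 servings of chickpeas: uses 8 g fat, +546.0 mg potassium (running total 546.0 mg).
Take 3 servings of tofu: uses 24 g fat, +519.0 mg potassium (running total 1065.0 mg).
Take 1 serving of almonds: uses 15 g fat, +267.0 mg potassium (running total 1332.0 mg).
Take 0.8824 servings of sunflower seeds: uses 15 g fat, +259.4 mg potassium (running total 1591.4 mg).
Filling greedily by potassium-per-g fat is optimal for one linear limit, giving 1591.4 mg.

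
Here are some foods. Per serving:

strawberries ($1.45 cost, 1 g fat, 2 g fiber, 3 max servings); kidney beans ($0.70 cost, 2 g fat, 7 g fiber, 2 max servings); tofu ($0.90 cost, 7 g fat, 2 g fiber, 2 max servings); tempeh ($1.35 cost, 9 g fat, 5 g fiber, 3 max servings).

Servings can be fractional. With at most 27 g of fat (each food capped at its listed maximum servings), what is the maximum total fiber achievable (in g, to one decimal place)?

Fiber per g fat: kidney beans 3.5, strawberries 2, tempeh 0.5556, tofu 0.2857.
Take 2 servings of kidney beans: uses 4 g fat, +14.0 g fiber (running total 14.0 g).
Take 3 servings of strawberries: uses 3 g fat, +6.0 g fiber (running total 20.0 g).
Take 2.222 servings of tempeh: uses 20 g fat, +11.1 g fiber (running total 31.1 g).
Greedy by best ratio exhausts the fat allowance optimally: 31.1 g.

31.1 g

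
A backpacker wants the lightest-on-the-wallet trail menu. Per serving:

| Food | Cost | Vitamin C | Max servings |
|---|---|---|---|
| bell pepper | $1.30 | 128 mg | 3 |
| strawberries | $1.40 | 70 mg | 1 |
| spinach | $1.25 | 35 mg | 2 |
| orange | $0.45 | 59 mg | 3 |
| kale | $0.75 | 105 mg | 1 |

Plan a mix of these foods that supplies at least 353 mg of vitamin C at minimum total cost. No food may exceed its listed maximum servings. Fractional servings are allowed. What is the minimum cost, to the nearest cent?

Cost per mg of vitamin C: kale $0.0071, orange $0.0076, bell pepper $0.0102, strawberries $0.0200, spinach $0.0357.
Take 1 serving of kale: +105.0 mg vitamin C for $0.75 (total $0.75, still need 248.0 mg).
Take 3 servings of orange: +177.0 mg vitamin C for $1.35 (total $2.10, still need 71.0 mg).
Take 0.5547 servings of bell pepper: +71.0 mg vitamin C for $0.72 (total $2.82, still need 0.0 mg).
Filling from the cheapest source first is optimal under one linear minimum: $2.82.

$2.82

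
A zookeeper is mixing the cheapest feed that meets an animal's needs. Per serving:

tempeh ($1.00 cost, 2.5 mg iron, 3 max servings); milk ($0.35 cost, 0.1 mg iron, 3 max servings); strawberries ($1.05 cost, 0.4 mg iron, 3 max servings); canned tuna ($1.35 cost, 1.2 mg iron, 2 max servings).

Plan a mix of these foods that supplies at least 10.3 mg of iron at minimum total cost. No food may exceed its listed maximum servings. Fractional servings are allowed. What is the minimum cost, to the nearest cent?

Cost per mg of iron: tempeh $0.4000, canned tuna $1.1250, strawberries $2.6250, milk $3.5000.
Take 3 servings of tempeh: +7.5 mg iron for $3.00 (total $3.00, still need 2.8 mg).
Take 2 servings of canned tuna: +2.4 mg iron for $2.70 (total $5.70, still need 0.4 mg).
Take 1 serving of strawberries: +0.4 mg iron for $1.05 (total $6.75, still need 0.0 mg).
Filling from the cheapest source first is optimal under one linear minimum: $6.75.

$6.75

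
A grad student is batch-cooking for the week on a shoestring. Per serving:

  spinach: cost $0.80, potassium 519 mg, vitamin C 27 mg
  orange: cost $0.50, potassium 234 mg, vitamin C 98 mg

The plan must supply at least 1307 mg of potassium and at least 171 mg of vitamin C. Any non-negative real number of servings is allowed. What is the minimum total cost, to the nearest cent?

A basic optimal solution has at most two foods positive. Try each food alone and each pair with both targets met exactly.
spinach only: max(1307/519, 171/27) = 6.333 servings → $5.07.
orange only: max(1307/234, 171/98) = 5.585 servings → $2.79.
spinach + orange with both tight: 1.977 servings and 1.2 servings → $2.18.
The minimum over all feasible corners is $2.18.

$2.18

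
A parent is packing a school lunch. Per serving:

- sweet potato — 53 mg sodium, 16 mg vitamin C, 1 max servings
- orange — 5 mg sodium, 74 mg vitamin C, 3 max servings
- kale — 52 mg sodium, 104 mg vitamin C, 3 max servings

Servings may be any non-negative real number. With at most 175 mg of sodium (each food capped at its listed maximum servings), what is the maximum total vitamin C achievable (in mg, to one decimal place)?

535.2 mg

Vitamin C per mg sodium: orange 14.8, kale 2, sweet potato 0.3019.
Take 3 servings of orange: uses 15 mg sodium, +222.0 mg vitamin C (running total 222.0 mg).
Take 3 servings of kale: uses 156 mg sodium, +312.0 mg vitamin C (running total 534.0 mg).
Take 0.07547 servings of sweet potato: uses 4 mg sodium, +1.2 mg vitamin C (running total 535.2 mg).
Filling greedily by vitamin C-per-mg sodium is optimal for one linear limit, giving 535.2 mg.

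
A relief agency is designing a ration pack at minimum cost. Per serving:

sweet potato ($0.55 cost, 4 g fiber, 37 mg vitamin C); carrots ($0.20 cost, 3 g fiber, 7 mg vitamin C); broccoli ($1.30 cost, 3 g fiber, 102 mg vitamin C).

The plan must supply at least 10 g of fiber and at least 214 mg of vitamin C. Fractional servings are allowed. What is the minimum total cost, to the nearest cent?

Two binding constraints pin down two serving amounts, so the optimal mix uses at most two foods. The candidates are each food alone (scaled to the tighter of fiber/vitamin C) and each pair with both constraints tight.
sweet potato only: max(10/4, 214/37) = 5.784 servings → $3.18.
carrots only: max(10/3, 214/7) = 30.57 servings → $6.11.
broccoli only: max(10/3, 214/102) = 3.333 servings → $4.33.
sweet potato + carrots: intersection lies outside the first quadrant.
sweet potato + broccoli with both tight: 1.273 servings and 1.636 servings → $2.83.
carrots + broccoli with both tight: 1.326 servings and 2.007 servings → $2.87.
So the least-cost plan costs $2.83.

$2.83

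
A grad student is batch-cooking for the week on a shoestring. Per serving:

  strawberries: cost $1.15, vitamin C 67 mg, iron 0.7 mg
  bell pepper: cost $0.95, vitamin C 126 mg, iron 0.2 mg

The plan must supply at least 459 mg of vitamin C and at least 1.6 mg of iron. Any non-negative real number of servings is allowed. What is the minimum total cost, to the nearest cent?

With two linear requirements the optimum uses one or two foods; enumerate the corners.
strawberries only: max(459/67, 1.6/0.7) = 6.851 servings → $7.88.
bell pepper only: max(459/126, 1.6/0.2) = 8 servings → $7.60.
strawberries + bell pepper with both tight: 1.468 servings and 2.862 servings → $4.41.
Cheapest feasible corner: $4.41.

$4.41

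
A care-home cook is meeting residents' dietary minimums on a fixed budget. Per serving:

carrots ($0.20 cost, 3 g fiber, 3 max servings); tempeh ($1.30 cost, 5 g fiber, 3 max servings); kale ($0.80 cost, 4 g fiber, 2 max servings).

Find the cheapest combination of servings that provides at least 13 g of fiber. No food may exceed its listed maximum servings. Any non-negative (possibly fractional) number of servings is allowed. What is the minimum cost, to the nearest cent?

$1.40

Cost per g of fiber: carrots $0.0667, kale $0.2000, tempeh $0.2600.
Take 3 servings of carrots: +9.0 g fiber for $0.60 (total $0.60, still need 4.0 g).
Take 1 serving of kale: +4.0 g fiber for $0.80 (total $1.40, still need 0.0 g).
Filling from the cheapest source first is optimal under one linear minimum: $1.40.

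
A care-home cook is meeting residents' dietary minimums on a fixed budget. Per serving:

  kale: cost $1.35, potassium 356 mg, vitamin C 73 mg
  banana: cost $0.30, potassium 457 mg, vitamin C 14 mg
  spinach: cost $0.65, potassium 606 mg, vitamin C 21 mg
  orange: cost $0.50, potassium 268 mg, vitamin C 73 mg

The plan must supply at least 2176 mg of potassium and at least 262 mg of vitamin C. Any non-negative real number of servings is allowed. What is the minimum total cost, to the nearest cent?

$2.41

At the optimum either one food covers both requirements or two foods hit both targets exactly; no other combination can be cheaper.
kale only: max(2176/356, 262/73) = 6.112 servings → $8.25.
banana only: max(2176/457, 262/14) = 18.71 servings → $5.61.
spinach only: max(2176/606, 262/21) = 12.48 servings → $8.11.
orange only: max(2176/268, 262/73) = 8.119 servings → $4.06.
kale + banana with both tight: 3.146 servings and 2.311 servings → $4.94.
kale + spinach with both tight: 3.076 servings and 1.784 servings → $5.31.
kale + orange with both targets exact would need a negative amount; discard.
banana + spinach with both targets exact would need a negative amount; discard.
banana + orange with both tight: 2.993 servings and 3.015 servings → $2.41.
spinach + orange with both tight: 2.296 servings and 2.929 servings → $2.96.
The minimum over all feasible corners is $2.41.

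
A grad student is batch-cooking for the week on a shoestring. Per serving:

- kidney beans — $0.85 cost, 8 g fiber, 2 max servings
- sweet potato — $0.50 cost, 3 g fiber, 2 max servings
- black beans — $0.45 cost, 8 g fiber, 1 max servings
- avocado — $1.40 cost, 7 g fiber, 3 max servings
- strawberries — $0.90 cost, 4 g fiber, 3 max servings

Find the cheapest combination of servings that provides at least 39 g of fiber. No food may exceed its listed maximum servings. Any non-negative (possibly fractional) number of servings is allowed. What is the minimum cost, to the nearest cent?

$4.95

Cost per g of fiber: black beans $0.0563, kidney beans $0.1062, sweet potato $0.1667, avocado $0.2000, strawberries $0.2250.
Take 1 serving of black beans: +8.0 g fiber for $0.45 (total $0.45, still need 31.0 g).
Take 2 servings of kidney beans: +16.0 g fiber for $1.70 (total $2.15, still need 15.0 g).
Take 2 servings of sweet potato: +6.0 g fiber for $1.00 (total $3.15, still need 9.0 g).
Take 1.286 servings of avocado: +9.0 g fiber for $1.80 (total $4.95, still need 0.0 g).
Filling from the cheapest source first is optimal under one linear minimum: $4.95.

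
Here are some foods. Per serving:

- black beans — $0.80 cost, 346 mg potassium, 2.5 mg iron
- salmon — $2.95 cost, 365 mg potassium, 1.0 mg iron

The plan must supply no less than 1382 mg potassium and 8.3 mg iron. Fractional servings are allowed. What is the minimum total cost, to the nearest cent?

$3.20

An LP optimum is at a vertex; with two nutrient constraints at most two foods are used. Check each candidate.
black beans only: max(1382/346, 8.3/2.5) = 3.994 servings → $3.20.
salmon only: max(1382/365, 8.3/1.0) = 8.3 servings → $24.48.
black beans + salmon with both tight: 2.908 servings and 1.029 servings → $5.36.
So the least-cost plan costs $3.20.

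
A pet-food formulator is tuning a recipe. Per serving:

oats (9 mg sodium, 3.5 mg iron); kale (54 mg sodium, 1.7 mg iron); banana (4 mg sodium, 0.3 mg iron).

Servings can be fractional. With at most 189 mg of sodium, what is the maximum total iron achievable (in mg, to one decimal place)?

73.5 mg

Iron per mg sodium: oats 0.3889, banana 0.075, kale 0.03148.
With no serving limits, spend the whole sodium allowance on oats: 189 mg / 9 mg × 3.5 mg = 73.5 mg.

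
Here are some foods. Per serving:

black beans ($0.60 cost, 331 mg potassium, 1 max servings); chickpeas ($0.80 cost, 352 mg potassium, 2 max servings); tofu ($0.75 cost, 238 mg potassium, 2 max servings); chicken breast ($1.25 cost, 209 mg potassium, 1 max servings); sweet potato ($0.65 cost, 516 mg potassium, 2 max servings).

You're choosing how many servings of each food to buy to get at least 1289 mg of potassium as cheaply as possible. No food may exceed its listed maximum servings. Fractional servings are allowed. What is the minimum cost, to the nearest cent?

Cost per mg of potassium: sweet potato $0.0013, black beans $0.0018, chickpeas $0.0023, tofu $0.0032, chicken breast $0.0060.
Take 2 servings of sweet potato: +1032.0 mg potassium for $1.30 (total $1.30, still need 257.0 mg).
Take 0.7764 servings of black beans: +257.0 mg potassium for $0.47 (total $1.77, still need 0.0 mg).
Greedy by cheapest-per-mg is optimal for a single linear constraint, so the minimum cost is $1.77.

$1.77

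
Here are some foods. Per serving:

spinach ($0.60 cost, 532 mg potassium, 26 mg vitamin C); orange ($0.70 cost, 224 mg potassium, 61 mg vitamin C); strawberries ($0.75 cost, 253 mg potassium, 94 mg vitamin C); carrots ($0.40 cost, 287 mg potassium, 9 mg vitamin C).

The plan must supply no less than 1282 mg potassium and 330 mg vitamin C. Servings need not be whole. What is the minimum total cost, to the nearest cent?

Two binding constraints pin down two serving amounts, so the optimal mix uses at most two foods. The candidates are each food alone (scaled to the tighter of potassium/vitamin C) and each pair with both constraints tight.
spinach only: max(1282/532, 330/26) = 12.69 servings → $7.62.
orange only: max(1282/224, 330/61) = 5.723 servings → $4.01.
strawberries only: max(1282/253, 330/94) = 5.067 servings → $3.80.
carrots only: max(1282/287, 330/9) = 36.67 servings → $14.67.
spinach + orange with both tight: 0.1608 servings and 5.341 servings → $3.84.
spinach + strawberries with both tight: 0.8524 servings and 3.275 servings → $2.97.
spinach + carrots: intersection lies outside the first quadrant.
orange + strawberries with both targets exact would need a negative amount; discard.
orange + carrots with both tight: 5.369 servings and 0.2764 servings → $3.87.
strawberries + carrots with both tight: 3.367 servings and 1.499 servings → $3.12.
Cheapest feasible corner: $2.97.

$2.97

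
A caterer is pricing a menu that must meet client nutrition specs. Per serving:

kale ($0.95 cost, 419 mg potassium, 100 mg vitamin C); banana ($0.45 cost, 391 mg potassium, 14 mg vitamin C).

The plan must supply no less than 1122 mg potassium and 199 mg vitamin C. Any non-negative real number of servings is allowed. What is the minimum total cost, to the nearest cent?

This is a tiny linear program; its minimum lies at a vertex of the feasible set. List the vertices and price them.
kale only: max(1122/419, 199/100) = 2.678 servings → $2.54.
banana only: max(1122/391, 199/14) = 14.21 servings → $6.40.
kale + banana with both tight: 1.869 servings and 0.8672 servings → $2.17.
So the least-cost plan costs $2.17.

$2.17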